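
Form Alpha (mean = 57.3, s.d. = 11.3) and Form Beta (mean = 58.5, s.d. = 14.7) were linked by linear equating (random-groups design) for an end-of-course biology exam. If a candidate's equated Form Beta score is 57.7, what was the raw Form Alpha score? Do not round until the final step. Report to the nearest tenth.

Invert y = (SD_Y/SD_X)(x − M_X) + M_Y:
x = (SD_X/SD_Y)(y − M_Y) + M_X = (11.3/14.7)(57.7 − 58.5) + 57.3
x = 0.768707 × -0.800 + 57.3 = 56.7

56.7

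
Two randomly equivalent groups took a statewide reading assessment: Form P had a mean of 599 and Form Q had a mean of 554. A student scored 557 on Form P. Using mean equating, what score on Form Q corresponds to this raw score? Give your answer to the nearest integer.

512

Mean equating: y = x + (M_Y − M_X) = 557 + (554 − 599) = 512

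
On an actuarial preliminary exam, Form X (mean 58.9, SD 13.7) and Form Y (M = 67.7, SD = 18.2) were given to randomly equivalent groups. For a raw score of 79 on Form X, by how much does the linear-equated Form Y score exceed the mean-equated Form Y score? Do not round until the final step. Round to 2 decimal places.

6.60

Mean-equated: 79 + (67.7 − 58.9) = 87.80
Linear-equated: (18.2/13.7)(79 − 58.9) + 67.7 = 94.402
Difference = 94.402 − 87.80 = 6.60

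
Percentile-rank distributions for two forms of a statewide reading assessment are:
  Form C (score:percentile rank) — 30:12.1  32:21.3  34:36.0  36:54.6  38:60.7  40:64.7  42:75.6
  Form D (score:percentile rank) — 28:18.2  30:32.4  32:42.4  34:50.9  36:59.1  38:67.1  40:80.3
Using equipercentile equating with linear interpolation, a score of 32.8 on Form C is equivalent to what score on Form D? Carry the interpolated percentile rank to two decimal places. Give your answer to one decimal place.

29.3

PR of 32.8 on Form C: 21.3 + (32.8 − 32)/(34 − 32) × (36.0 − 21.3) = 27.18
On Form D, PR 27.18 falls between score 28 (PR 18.2) and 30 (PR 32.4).
Interpolate: 28 + (27.18 − 18.2)/(32.4 − 18.2) × (30 − 28) = 29.3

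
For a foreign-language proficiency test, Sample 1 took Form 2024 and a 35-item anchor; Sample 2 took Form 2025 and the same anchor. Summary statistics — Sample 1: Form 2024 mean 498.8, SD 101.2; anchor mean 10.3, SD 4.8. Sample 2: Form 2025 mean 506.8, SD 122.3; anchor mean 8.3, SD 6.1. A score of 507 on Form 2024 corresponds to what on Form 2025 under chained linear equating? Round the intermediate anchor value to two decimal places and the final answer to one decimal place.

554.7

Form 2024 → anchor (Sample 1): v = (4.8/101.2)(507 − 498.8) + 10.3 = 10.69
anchor → Form 2025 (Sample 2): y = (122.3/6.1)(10.69 − 8.3) + 506.8 = 554.7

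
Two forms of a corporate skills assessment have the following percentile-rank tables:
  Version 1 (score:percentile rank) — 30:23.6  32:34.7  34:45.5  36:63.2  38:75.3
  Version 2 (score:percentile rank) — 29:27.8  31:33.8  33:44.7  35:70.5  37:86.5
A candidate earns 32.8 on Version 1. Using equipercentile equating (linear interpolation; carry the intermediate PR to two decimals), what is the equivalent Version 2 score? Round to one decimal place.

PR of 32.8 on Version 1: 34.7 + (32.8 − 32)/(34 − 32) × (45.5 − 34.7) = 39.02
On Version 2, PR 39.02 falls between score 31 (PR 33.8) and 33 (PR 44.7).
Interpolate: 31 + (39.02 − 33.8)/(44.7 − 33.8) × (33 − 31) = 32.0

32.0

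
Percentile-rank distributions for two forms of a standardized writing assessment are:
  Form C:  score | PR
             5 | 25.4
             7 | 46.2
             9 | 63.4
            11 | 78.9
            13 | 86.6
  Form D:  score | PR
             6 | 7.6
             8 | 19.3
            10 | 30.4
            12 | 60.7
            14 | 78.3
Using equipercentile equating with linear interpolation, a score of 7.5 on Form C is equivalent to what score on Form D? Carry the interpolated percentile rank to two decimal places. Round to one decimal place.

PR of 7.5 on Form C: 46.2 + (7.5 − 7)/(9 − 7) × (63.4 − 46.2) = 50.50
On Form D, PR 50.50 falls between score 10 (PR 30.4) and 12 (PR 60.7).
Interpolate: 10 + (50.50 − 30.4)/(60.7 − 30.4) × (12 − 10) = 11.3

11.3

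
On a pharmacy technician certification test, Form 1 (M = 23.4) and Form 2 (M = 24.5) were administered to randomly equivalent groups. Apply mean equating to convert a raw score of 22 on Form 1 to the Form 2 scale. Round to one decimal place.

23.1

Mean equating: y = x + (M_Y − M_X) = 22 + (24.5 − 23.4) = 23.1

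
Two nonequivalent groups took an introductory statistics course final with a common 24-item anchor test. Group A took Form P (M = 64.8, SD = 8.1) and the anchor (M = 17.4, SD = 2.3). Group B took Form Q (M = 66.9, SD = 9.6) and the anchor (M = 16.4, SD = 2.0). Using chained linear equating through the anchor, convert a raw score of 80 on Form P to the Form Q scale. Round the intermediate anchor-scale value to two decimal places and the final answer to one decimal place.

Form P → anchor (Group A): v = (2.3/8.1)(80 − 64.8) + 17.4 = 21.72
anchor → Form Q (Group B): y = (9.6/2.0)(21.72 − 16.4) + 66.9 = 92.4

92.4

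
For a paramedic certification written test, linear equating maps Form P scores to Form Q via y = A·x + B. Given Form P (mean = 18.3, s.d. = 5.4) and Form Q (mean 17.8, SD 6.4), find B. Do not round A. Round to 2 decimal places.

A = SD_Y / SD_X = 6.4 / 5.4 = 1.185185
B = M_Y − A·M_X = 17.8 − 1.185185 × 18.3 = -3.89

-3.89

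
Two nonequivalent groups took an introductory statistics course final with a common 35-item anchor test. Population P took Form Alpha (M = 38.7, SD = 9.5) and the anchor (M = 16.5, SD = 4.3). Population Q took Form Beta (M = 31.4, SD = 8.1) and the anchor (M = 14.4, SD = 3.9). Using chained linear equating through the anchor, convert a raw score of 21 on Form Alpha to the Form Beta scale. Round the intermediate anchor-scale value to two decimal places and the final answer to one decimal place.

19.1

Form Alpha → anchor (Population P): v = (4.3/9.5)(21 − 38.7) + 16.5 = 8.49
anchor → Form Beta (Population Q): y = (8.1/3.9)(8.49 − 14.4) + 31.4 = 19.1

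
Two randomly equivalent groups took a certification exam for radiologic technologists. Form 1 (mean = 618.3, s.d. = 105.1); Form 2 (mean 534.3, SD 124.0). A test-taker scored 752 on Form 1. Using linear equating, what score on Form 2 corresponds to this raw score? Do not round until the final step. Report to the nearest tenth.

Linear equating: y = (SD_Y/SD_X)(x − M_X) + M_Y
y = (124.0/105.1)(752 − 618.3) + 534.3
y = 1.179829 × 133.7 + 534.3 = 157.7431 + 534.3 = 692.0

692.0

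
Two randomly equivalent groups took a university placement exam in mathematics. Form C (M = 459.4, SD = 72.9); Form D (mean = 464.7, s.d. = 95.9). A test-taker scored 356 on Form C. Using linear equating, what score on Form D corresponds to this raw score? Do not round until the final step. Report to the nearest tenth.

Linear equating: y = (SD_Y/SD_X)(x − M_X) + M_Y
y = (95.9/72.9)(356 − 459.4) + 464.7
y = 1.315501 × -103.4 + 464.7 = -136.0228 + 464.7 = 328.7

328.7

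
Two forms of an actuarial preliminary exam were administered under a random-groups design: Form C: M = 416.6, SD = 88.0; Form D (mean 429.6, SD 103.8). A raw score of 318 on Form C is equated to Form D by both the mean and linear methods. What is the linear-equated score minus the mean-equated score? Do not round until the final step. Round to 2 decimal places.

-17.70

Mean-equated: 318 + (429.6 − 416.6) = 331.00
Linear-equated: (103.8/88.0)(318 − 416.6) + 429.6 = 313.297
Difference = 313.297 − 331.00 = -17.70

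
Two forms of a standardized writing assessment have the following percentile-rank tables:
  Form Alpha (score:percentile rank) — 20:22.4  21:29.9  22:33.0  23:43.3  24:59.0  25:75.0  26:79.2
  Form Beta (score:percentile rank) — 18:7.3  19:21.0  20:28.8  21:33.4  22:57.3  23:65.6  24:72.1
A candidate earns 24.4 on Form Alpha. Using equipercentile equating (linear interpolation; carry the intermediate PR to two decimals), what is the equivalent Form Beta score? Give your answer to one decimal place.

PR of 24.4 on Form Alpha: 59.0 + (24.4 − 24)/(25 − 24) × (75.0 − 59.0) = 65.40
On Form Beta, PR 65.40 falls between score 22 (PR 57.3) and 23 (PR 65.6).
Interpolate: 22 + (65.40 − 57.3)/(65.6 − 57.3) × (23 − 22) = 23.0

23.0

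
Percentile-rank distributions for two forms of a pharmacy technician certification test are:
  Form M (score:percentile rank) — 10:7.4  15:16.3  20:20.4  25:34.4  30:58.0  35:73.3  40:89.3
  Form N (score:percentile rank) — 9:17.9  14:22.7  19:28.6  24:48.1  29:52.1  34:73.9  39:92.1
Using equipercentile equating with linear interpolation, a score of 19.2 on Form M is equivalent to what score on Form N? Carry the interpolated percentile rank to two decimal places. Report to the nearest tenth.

PR of 19.2 on Form M: 16.3 + (19.2 − 15)/(20 − 15) × (20.4 − 16.3) = 19.74
On Form N, PR 19.74 falls between score 9 (PR 17.9) and 14 (PR 22.7).
Interpolate: 9 + (19.74 − 17.9)/(22.7 − 17.9) × (14 − 9) = 10.9

10.9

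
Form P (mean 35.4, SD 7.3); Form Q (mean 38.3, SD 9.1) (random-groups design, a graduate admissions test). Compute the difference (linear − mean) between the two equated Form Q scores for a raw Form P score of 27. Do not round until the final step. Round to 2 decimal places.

Mean-equated: 27 + (38.3 − 35.4) = 29.90
Linear-equated: (9.1/7.3)(27 − 35.4) + 38.3 = 27.829
Difference = 27.829 − 29.90 = -2.07

-2.07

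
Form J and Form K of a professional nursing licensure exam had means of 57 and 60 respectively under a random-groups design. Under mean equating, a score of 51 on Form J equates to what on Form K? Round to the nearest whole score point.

Mean equating: y = x + (M_Y − M_X) = 51 + (60 − 57) = 54

54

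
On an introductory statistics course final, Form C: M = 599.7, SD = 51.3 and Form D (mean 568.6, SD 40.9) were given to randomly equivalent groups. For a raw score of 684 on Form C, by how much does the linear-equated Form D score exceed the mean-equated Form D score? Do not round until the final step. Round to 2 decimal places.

-17.09

Mean-equated: 684 + (568.6 − 599.7) = 652.90
Linear-equated: (40.9/51.3)(684 − 599.7) + 568.6 = 635.810
Difference = 635.810 − 652.90 = -17.09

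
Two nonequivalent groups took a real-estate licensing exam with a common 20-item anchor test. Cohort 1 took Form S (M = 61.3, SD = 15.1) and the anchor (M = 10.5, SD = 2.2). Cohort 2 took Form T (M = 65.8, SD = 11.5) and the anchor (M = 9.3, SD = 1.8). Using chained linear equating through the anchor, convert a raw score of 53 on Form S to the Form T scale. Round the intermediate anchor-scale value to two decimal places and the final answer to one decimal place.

Form S → anchor (Cohort 1): v = (2.2/15.1)(53 − 61.3) + 10.5 = 9.29
anchor → Form T (Cohort 2): y = (11.5/1.8)(9.29 − 9.3) + 65.8 = 65.7

65.7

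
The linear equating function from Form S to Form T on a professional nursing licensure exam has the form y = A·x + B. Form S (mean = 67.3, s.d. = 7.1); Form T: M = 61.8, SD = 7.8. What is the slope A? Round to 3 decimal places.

A = SD_Y / SD_X = 7.8 / 7.1 = 1.099

1.099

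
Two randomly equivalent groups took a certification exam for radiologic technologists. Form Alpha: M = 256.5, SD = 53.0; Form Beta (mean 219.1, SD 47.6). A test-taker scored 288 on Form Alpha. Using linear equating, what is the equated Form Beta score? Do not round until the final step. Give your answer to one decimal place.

247.4

Linear equating: y = (SD_Y/SD_X)(x − M_X) + M_Y
y = (47.6/53.0)(288 − 256.5) + 219.1
y = 0.898113 × 31.5 + 219.1 = 28.2906 + 219.1 = 247.4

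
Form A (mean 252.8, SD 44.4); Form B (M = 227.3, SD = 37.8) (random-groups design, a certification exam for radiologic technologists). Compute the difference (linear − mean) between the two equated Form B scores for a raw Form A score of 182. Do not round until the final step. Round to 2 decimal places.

Mean-equated: 182 + (227.3 − 252.8) = 156.50
Linear-equated: (37.8/44.4)(182 − 252.8) + 227.3 = 167.024
Difference = 167.024 − 156.50 = 10.52

10.52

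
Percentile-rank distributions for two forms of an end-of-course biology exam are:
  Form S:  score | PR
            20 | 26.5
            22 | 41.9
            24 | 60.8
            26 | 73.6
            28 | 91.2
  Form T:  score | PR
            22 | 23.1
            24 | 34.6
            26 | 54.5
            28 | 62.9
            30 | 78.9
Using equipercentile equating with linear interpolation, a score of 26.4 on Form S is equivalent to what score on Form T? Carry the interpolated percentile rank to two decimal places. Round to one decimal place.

PR of 26.4 on Form S: 73.6 + (26.4 − 26)/(28 − 26) × (91.2 − 73.6) = 77.12
On Form T, PR 77.12 falls between score 28 (PR 62.9) and 30 (PR 78.9).
Interpolate: 28 + (77.12 − 62.9)/(78.9 − 62.9) × (30 − 28) = 29.8

29.8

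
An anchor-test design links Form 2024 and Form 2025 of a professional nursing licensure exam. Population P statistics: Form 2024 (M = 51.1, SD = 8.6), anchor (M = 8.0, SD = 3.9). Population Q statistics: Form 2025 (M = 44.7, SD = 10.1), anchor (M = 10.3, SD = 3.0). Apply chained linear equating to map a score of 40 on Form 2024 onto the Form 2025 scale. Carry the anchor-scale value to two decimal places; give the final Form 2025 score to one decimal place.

Form 2024 → anchor (Population P): v = (3.9/8.6)(40 − 51.1) + 8.0 = 2.97
anchor → Form 2025 (Population Q): y = (10.1/3.0)(2.97 − 10.3) + 44.7 = 20.0

20.0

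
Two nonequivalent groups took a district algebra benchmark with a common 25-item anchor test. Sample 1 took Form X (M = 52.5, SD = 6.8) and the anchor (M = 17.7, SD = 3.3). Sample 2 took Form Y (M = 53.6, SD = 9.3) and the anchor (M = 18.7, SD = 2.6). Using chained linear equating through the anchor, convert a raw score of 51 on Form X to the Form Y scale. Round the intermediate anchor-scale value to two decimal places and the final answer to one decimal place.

Form X → anchor (Sample 1): v = (3.3/6.8)(51 − 52.5) + 17.7 = 16.97
anchor → Form Y (Sample 2): y = (9.3/2.6)(16.97 − 18.7) + 53.6 = 47.4

47.4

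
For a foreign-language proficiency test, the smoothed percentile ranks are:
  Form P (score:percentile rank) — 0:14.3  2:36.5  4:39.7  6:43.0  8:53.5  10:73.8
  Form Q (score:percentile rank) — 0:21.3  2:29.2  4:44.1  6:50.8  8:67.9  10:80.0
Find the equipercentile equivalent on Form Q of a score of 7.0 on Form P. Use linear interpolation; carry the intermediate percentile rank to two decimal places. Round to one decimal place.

PR of 7.0 on Form P: 43.0 + (7.0 − 6)/(8 − 6) × (53.5 − 43.0) = 48.25
On Form Q, PR 48.25 falls between score 4 (PR 44.1) and 6 (PR 50.8).
Interpolate: 4 + (48.25 − 44.1)/(50.8 − 44.1) × (6 − 4) = 5.2

5.2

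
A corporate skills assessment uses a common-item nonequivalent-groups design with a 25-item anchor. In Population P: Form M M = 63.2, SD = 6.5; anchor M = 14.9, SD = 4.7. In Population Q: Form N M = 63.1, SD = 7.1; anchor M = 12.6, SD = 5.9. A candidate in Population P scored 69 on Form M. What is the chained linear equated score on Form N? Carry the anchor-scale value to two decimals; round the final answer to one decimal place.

Form M → anchor (Population P): v = (4.7/6.5)(69 − 63.2) + 14.9 = 19.09
anchor → Form N (Population Q): y = (7.1/5.9)(19.09 − 12.6) + 63.1 = 70.9

70.9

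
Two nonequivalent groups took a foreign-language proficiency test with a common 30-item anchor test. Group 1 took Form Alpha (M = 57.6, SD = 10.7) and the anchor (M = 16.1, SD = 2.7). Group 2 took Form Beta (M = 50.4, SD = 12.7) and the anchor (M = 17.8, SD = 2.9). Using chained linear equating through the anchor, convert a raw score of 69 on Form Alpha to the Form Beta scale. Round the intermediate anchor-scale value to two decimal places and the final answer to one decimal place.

Form Alpha → anchor (Group 1): v = (2.7/10.7)(69 − 57.6) + 16.1 = 18.98
anchor → Form Beta (Group 2): y = (12.7/2.9)(18.98 − 17.8) + 50.4 = 55.6

55.6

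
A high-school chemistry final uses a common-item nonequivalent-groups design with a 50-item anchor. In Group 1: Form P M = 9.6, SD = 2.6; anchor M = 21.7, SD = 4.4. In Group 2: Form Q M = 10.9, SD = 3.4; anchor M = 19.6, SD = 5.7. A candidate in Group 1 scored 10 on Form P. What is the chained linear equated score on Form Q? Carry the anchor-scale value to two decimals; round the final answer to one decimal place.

12.6

Form P → anchor (Group 1): v = (4.4/2.6)(10 − 9.6) + 21.7 = 22.38
anchor → Form Q (Group 2): y = (3.4/5.7)(22.38 − 19.6) + 10.9 = 12.6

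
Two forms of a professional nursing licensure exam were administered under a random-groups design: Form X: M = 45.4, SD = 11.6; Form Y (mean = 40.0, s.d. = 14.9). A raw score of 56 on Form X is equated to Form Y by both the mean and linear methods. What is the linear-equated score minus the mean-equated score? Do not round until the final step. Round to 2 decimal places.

Mean-equated: 56 + (40.0 − 45.4) = 50.60
Linear-equated: (14.9/11.6)(56 − 45.4) + 40.0 = 53.616
Difference = 53.616 − 50.60 = 3.02

3.02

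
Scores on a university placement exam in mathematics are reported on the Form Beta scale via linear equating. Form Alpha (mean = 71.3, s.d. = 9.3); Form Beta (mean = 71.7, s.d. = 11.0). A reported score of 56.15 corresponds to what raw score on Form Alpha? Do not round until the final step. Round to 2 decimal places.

58.15

Invert y = (SD_Y/SD_X)(x − M_X) + M_Y:
x = (SD_X/SD_Y)(y − M_Y) + M_X = (9.3/11.0)(56.15 − 71.7) + 71.3
x = 0.845455 × -15.550 + 71.3 = 58.15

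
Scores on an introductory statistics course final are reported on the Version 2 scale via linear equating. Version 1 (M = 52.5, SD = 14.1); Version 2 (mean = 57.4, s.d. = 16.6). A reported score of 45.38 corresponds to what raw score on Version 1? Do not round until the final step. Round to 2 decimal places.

42.29

Invert y = (SD_Y/SD_X)(x − M_X) + M_Y:
x = (SD_X/SD_Y)(y − M_Y) + M_X = (14.1/16.6)(45.38 − 57.4) + 52.5
x = 0.849398 × -12.020 + 52.5 = 42.29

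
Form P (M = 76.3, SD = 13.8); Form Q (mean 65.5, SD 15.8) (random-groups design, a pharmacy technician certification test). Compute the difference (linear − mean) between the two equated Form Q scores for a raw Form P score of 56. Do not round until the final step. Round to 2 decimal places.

Mean-equated: 56 + (65.5 − 76.3) = 45.20
Linear-equated: (15.8/13.8)(56 − 76.3) + 65.5 = 42.258
Difference = 42.258 − 45.20 = -2.94

-2.94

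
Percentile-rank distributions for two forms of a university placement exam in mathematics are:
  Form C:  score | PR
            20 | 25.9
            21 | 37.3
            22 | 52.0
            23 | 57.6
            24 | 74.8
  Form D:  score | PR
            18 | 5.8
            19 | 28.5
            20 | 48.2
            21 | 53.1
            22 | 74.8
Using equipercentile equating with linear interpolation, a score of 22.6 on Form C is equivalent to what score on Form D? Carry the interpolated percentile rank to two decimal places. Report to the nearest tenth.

21.1

PR of 22.6 on Form C: 52.0 + (22.6 − 22)/(23 − 22) × (57.6 − 52.0) = 55.36
On Form D, PR 55.36 falls between score 21 (PR 53.1) and 22 (PR 74.8).
Interpolate: 21 + (55.36 − 53.1)/(74.8 − 53.1) × (22 − 21) = 21.1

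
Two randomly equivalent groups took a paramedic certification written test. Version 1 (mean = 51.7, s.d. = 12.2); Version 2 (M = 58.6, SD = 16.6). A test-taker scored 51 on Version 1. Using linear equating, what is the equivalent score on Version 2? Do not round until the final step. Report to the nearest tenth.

Linear equating: y = (SD_Y/SD_X)(x − M_X) + M_Y
y = (16.6/12.2)(51 − 51.7) + 58.6
y = 1.360656 × -0.7 + 58.6 = -0.9525 + 58.6 = 57.6

57.6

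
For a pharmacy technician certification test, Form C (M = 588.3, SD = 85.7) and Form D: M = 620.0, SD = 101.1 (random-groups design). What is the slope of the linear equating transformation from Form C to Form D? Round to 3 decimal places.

A = SD_Y / SD_X = 101.1 / 85.7 = 1.180

1.180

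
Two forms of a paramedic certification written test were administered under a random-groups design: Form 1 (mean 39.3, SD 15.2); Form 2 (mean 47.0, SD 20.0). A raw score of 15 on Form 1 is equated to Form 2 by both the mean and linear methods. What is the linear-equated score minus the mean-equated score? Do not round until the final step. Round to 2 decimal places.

-7.67

Mean-equated: 15 + (47.0 − 39.3) = 22.70
Linear-equated: (20.0/15.2)(15 − 39.3) + 47.0 = 15.026
Difference = 15.026 − 22.70 = -7.67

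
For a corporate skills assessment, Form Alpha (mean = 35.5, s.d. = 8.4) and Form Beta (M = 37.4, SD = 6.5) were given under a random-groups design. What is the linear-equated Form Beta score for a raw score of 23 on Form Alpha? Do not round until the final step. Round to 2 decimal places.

27.73

Linear equating: y = (SD_Y/SD_X)(x − M_X) + M_Y
y = (6.5/8.4)(23 − 35.5) + 37.4
y = 0.773810 × -12.5 + 37.4 = -9.6726 + 37.4 = 27.73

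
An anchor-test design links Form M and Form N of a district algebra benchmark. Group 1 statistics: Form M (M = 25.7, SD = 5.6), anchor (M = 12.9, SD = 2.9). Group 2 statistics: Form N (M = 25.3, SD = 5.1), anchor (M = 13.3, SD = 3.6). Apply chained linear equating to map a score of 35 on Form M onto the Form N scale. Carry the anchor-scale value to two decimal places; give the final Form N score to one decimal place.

Form M → anchor (Group 1): v = (2.9/5.6)(35 − 25.7) + 12.9 = 17.72
anchor → Form N (Group 2): y = (5.1/3.6)(17.72 − 13.3) + 25.3 = 31.6

31.6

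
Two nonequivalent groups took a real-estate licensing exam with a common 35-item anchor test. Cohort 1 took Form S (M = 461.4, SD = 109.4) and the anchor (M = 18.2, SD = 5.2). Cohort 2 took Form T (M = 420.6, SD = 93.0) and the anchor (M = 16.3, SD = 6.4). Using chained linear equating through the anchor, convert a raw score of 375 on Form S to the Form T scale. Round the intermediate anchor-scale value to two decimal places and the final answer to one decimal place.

388.5

Form S → anchor (Cohort 1): v = (5.2/109.4)(375 − 461.4) + 18.2 = 14.09
anchor → Form T (Cohort 2): y = (93.0/6.4)(14.09 − 16.3) + 420.6 = 388.5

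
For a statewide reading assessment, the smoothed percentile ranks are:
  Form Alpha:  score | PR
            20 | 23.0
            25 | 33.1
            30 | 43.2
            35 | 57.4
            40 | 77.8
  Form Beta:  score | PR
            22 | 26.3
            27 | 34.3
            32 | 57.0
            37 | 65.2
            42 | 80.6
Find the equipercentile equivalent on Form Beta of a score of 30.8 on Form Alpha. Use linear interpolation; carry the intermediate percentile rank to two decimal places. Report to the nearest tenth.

29.5

PR of 30.8 on Form Alpha: 43.2 + (30.8 − 30)/(35 − 30) × (57.4 − 43.2) = 45.47
On Form Beta, PR 45.47 falls between score 27 (PR 34.3) and 32 (PR 57.0).
Interpolate: 27 + (45.47 − 34.3)/(57.0 − 34.3) × (32 − 27) = 29.5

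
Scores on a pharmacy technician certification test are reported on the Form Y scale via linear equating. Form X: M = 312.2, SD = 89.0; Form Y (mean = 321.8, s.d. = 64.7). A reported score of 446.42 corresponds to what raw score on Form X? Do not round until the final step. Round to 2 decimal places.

Invert y = (SD_Y/SD_X)(x − M_X) + M_Y:
x = (SD_X/SD_Y)(y − M_Y) + M_X = (89.0/64.7)(446.42 − 321.8) + 312.2
x = 1.375580 × 124.620 + 312.2 = 483.62

483.62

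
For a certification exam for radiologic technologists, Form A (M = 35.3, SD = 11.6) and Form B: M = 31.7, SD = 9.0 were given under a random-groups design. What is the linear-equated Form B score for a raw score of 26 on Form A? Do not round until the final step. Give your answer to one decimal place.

Linear equating: y = (SD_Y/SD_X)(x − M_X) + M_Y
y = (9.0/11.6)(26 − 35.3) + 31.7
y = 0.775862 × -9.3 + 31.7 = -7.2155 + 31.7 = 24.5

24.5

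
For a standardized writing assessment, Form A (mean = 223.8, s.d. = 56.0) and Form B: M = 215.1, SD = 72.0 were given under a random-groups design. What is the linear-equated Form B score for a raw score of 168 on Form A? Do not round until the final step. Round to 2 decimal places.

143.36

Linear equating: y = (SD_Y/SD_X)(x − M_X) + M_Y
y = (72.0/56.0)(168 − 223.8) + 215.1
y = 1.285714 × -55.8 + 215.1 = -71.7429 + 215.1 = 143.36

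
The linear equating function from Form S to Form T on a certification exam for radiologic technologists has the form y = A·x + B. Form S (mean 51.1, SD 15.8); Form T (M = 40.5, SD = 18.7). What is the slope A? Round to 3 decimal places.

1.184

A = SD_Y / SD_X = 18.7 / 15.8 = 1.184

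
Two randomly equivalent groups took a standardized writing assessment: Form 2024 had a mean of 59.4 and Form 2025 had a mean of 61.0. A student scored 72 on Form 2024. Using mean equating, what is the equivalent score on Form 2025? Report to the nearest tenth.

Mean equating: y = x + (M_Y − M_X) = 72 + (61.0 − 59.4) = 73.6

73.6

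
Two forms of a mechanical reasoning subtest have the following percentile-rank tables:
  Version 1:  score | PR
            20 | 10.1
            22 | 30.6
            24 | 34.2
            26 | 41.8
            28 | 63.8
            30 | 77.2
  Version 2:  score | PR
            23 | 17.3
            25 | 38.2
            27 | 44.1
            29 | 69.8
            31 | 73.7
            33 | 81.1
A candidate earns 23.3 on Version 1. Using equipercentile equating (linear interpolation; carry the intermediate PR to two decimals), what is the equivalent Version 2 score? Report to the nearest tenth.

24.5

PR of 23.3 on Version 1: 30.6 + (23.3 − 22)/(24 − 22) × (34.2 − 30.6) = 32.94
On Version 2, PR 32.94 falls between score 23 (PR 17.3) and 25 (PR 38.2).
Interpolate: 23 + (32.94 − 17.3)/(38.2 − 17.3) × (25 − 23) = 24.5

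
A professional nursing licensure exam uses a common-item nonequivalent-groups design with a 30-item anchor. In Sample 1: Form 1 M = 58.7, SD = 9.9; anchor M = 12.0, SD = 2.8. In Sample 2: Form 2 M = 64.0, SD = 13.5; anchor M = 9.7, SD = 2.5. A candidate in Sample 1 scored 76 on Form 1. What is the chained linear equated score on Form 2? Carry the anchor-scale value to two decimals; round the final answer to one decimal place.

102.8

Form 1 → anchor (Sample 1): v = (2.8/9.9)(76 − 58.7) + 12.0 = 16.89
anchor → Form 2 (Sample 2): y = (13.5/2.5)(16.89 − 9.7) + 64.0 = 102.8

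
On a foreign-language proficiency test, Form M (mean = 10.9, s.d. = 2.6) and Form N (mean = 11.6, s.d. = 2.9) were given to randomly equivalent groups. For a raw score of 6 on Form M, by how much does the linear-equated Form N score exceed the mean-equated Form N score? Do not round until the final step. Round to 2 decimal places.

-0.57

Mean-equated: 6 + (11.6 − 10.9) = 6.70
Linear-equated: (2.9/2.6)(6 − 10.9) + 11.6 = 6.135
Difference = 6.135 − 6.70 = -0.57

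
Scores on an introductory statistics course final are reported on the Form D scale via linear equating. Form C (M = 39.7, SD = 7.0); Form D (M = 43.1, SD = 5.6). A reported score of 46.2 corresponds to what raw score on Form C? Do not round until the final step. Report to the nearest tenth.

43.6

Invert y = (SD_Y/SD_X)(x − M_X) + M_Y:
x = (SD_X/SD_Y)(y − M_Y) + M_X = (7.0/5.6)(46.2 − 43.1) + 39.7
x = 1.250000 × 3.100 + 39.7 = 43.6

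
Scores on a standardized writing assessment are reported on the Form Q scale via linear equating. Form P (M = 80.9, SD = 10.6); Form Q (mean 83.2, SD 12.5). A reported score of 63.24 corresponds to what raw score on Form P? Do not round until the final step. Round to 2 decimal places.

63.97

Invert y = (SD_Y/SD_X)(x − M_X) + M_Y:
x = (SD_X/SD_Y)(y − M_Y) + M_X = (10.6/12.5)(63.24 − 83.2) + 80.9
x = 0.848000 × -19.960 + 80.9 = 63.97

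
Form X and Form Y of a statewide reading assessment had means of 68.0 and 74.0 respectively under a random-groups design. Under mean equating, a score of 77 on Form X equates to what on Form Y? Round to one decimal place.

Mean equating: y = x + (M_Y − M_X) = 77 + (74.0 − 68.0) = 83.0

83.0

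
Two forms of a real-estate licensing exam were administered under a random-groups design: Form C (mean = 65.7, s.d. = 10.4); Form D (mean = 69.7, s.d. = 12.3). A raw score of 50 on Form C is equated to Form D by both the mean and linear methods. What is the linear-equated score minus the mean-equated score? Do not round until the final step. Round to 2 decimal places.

-2.87

Mean-equated: 50 + (69.7 − 65.7) = 54.00
Linear-equated: (12.3/10.4)(50 − 65.7) + 69.7 = 51.132
Difference = 51.132 − 54.00 = -2.87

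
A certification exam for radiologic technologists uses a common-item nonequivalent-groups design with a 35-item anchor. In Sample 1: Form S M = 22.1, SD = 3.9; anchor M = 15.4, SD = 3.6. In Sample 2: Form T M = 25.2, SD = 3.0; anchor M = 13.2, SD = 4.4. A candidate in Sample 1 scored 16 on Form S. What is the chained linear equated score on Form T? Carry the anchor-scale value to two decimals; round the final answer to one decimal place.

Form S → anchor (Sample 1): v = (3.6/3.9)(16 − 22.1) + 15.4 = 9.77
anchor → Form T (Sample 2): y = (3.0/4.4)(9.77 − 13.2) + 25.2 = 22.9

22.9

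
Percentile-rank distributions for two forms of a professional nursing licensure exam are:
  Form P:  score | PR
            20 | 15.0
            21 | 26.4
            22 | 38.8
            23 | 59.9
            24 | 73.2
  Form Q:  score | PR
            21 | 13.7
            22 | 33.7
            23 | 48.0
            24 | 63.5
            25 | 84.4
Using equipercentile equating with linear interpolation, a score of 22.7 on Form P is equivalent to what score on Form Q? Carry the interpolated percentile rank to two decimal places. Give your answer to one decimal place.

PR of 22.7 on Form P: 38.8 + (22.7 − 22)/(23 − 22) × (59.9 − 38.8) = 53.57
On Form Q, PR 53.57 falls between score 23 (PR 48.0) and 24 (PR 63.5).
Interpolate: 23 + (53.57 − 48.0)/(63.5 − 48.0) × (24 − 23) = 23.4

23.4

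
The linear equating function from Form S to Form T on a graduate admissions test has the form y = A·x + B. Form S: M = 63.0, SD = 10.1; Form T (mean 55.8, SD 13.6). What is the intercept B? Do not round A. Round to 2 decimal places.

A = SD_Y / SD_X = 13.6 / 10.1 = 1.346535
B = M_Y − A·M_X = 55.8 − 1.346535 × 63.0 = -29.03

-29.03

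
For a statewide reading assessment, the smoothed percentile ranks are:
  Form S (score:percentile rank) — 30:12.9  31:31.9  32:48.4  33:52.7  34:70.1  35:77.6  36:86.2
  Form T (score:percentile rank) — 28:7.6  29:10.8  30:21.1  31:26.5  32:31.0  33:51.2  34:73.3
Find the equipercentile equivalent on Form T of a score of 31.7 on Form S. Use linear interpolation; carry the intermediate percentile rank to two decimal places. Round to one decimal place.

32.6

PR of 31.7 on Form S: 31.9 + (31.7 − 31)/(32 − 31) × (48.4 − 31.9) = 43.45
On Form T, PR 43.45 falls between score 32 (PR 31.0) and 33 (PR 51.2).
Interpolate: 32 + (43.45 − 31.0)/(51.2 − 31.0) × (33 − 32) = 32.6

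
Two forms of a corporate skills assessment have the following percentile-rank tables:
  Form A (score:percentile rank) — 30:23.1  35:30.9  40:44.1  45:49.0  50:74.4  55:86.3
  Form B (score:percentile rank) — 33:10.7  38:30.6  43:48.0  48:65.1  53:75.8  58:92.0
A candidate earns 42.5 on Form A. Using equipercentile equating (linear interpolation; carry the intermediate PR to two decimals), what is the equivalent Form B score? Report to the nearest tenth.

42.6

PR of 42.5 on Form A: 44.1 + (42.5 − 40)/(45 − 40) × (49.0 − 44.1) = 46.55
On Form B, PR 46.55 falls between score 38 (PR 30.6) and 43 (PR 48.0).
Interpolate: 38 + (46.55 − 30.6)/(48.0 − 30.6) × (43 − 38) = 42.6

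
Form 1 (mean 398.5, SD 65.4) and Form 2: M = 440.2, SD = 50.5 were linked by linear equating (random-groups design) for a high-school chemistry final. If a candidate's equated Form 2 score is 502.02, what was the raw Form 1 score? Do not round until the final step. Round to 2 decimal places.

Invert y = (SD_Y/SD_X)(x − M_X) + M_Y:
x = (SD_X/SD_Y)(y − M_Y) + M_X = (65.4/50.5)(502.02 − 440.2) + 398.5
x = 1.295050 × 61.820 + 398.5 = 478.56

478.56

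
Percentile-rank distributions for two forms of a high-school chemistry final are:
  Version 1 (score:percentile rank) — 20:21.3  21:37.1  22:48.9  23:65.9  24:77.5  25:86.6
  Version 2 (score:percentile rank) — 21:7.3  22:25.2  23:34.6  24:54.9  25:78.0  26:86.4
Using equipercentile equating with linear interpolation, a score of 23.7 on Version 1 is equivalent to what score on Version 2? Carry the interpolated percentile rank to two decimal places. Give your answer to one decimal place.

PR of 23.7 on Version 1: 65.9 + (23.7 − 23)/(24 − 23) × (77.5 − 65.9) = 74.02
On Version 2, PR 74.02 falls between score 24 (PR 54.9) and 25 (PR 78.0).
Interpolate: 24 + (74.02 − 54.9)/(78.0 − 54.9) × (25 − 24) = 24.8

24.8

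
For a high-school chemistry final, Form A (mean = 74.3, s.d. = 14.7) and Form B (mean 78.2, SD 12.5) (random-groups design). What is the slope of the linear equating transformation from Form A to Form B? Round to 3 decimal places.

A = SD_Y / SD_X = 12.5 / 14.7 = 0.850

0.850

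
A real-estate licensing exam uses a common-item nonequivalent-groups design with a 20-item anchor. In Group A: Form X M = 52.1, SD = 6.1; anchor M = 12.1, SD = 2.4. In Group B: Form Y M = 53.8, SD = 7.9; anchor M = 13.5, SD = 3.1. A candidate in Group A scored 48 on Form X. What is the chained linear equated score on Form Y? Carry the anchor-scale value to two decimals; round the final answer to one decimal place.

46.1

Form X → anchor (Group A): v = (2.4/6.1)(48 − 52.1) + 12.1 = 10.49
anchor → Form Y (Group B): y = (7.9/3.1)(10.49 − 13.5) + 53.8 = 46.1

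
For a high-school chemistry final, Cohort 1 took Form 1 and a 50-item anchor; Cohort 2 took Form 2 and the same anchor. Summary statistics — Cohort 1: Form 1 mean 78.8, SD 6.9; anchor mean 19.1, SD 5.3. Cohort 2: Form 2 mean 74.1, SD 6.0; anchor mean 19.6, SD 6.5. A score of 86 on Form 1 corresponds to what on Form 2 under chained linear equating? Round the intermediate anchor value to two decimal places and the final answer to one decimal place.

78.7

Form 1 → anchor (Cohort 1): v = (5.3/6.9)(86 − 78.8) + 19.1 = 24.63
anchor → Form 2 (Cohort 2): y = (6.0/6.5)(24.63 − 19.6) + 74.1 = 78.7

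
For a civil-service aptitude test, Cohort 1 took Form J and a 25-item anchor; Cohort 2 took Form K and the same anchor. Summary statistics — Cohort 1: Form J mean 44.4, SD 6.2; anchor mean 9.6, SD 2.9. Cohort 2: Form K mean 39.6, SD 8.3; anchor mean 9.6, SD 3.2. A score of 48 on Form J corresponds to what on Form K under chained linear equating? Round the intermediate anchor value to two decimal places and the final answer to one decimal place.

44.0

Form J → anchor (Cohort 1): v = (2.9/6.2)(48 − 44.4) + 9.6 = 11.28
anchor → Form K (Cohort 2): y = (8.3/3.2)(11.28 − 9.6) + 39.6 = 44.0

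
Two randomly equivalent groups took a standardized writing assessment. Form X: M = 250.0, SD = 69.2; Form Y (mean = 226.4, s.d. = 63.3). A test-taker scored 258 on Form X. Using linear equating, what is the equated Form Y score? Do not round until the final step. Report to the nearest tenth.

233.7

Linear equating: y = (SD_Y/SD_X)(x − M_X) + M_Y
y = (63.3/69.2)(258 − 250.0) + 226.4
y = 0.914740 × 8.0 + 226.4 = 7.3179 + 226.4 = 233.7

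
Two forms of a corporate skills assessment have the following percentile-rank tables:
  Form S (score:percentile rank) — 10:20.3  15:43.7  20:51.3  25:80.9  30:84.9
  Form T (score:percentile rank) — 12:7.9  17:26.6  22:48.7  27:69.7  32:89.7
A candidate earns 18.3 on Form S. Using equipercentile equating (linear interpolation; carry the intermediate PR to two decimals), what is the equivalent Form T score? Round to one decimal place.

PR of 18.3 on Form S: 43.7 + (18.3 − 15)/(20 − 15) × (51.3 − 43.7) = 48.72
On Form T, PR 48.72 falls between score 22 (PR 48.7) and 27 (PR 69.7).
Interpolate: 22 + (48.72 − 48.7)/(69.7 − 48.7) × (27 − 22) = 22.0

22.0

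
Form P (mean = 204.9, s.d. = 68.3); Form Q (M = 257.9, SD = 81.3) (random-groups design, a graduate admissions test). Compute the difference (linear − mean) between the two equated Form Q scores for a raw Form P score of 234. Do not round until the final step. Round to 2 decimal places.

5.54

Mean-equated: 234 + (257.9 − 204.9) = 287.00
Linear-equated: (81.3/68.3)(234 − 204.9) + 257.9 = 292.539
Difference = 292.539 − 287.00 = 5.54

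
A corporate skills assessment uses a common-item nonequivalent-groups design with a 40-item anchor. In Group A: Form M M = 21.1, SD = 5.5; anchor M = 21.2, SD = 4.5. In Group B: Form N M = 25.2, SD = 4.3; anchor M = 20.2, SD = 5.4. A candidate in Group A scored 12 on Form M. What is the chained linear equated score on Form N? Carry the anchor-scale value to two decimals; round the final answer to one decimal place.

20.1

Form M → anchor (Group A): v = (4.5/5.5)(12 − 21.1) + 21.2 = 13.75
anchor → Form N (Group B): y = (4.3/5.4)(13.75 − 20.2) + 25.2 = 20.1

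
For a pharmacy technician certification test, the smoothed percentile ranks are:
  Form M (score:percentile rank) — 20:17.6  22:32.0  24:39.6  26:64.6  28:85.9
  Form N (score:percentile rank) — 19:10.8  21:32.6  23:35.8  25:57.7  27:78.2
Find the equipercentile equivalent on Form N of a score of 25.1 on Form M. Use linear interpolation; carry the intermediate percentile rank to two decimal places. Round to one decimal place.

24.6

PR of 25.1 on Form M: 39.6 + (25.1 − 24)/(26 − 24) × (64.6 − 39.6) = 53.35
On Form N, PR 53.35 falls between score 23 (PR 35.8) and 25 (PR 57.7).
Interpolate: 23 + (53.35 − 35.8)/(57.7 − 35.8) × (25 − 23) = 24.6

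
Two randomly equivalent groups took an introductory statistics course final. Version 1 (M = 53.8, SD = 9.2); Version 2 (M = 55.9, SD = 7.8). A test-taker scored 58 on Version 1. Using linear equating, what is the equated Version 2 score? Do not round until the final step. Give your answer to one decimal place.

59.5

Linear equating: y = (SD_Y/SD_X)(x − M_X) + M_Y
y = (7.8/9.2)(58 − 53.8) + 55.9
y = 0.847826 × 4.2 + 55.9 = 3.5609 + 55.9 = 59.5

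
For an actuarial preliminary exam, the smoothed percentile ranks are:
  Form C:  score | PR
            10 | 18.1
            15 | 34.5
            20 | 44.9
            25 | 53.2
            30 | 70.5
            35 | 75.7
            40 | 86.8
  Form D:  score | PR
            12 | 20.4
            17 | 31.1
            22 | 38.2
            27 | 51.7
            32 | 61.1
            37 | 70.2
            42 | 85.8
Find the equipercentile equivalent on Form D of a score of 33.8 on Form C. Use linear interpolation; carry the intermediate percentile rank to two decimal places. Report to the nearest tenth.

PR of 33.8 on Form C: 70.5 + (33.8 − 30)/(35 − 30) × (75.7 − 70.5) = 74.45
On Form D, PR 74.45 falls between score 37 (PR 70.2) and 42 (PR 85.8).
Interpolate: 37 + (74.45 − 70.2)/(85.8 − 70.2) × (42 − 37) = 38.4

38.4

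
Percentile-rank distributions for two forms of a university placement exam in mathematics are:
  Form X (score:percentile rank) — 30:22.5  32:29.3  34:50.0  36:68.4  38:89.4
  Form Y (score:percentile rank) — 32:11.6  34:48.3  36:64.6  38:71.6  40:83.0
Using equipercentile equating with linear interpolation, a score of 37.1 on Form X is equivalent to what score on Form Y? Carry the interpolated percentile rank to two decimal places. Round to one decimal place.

PR of 37.1 on Form X: 68.4 + (37.1 − 36)/(38 − 36) × (89.4 − 68.4) = 79.95
On Form Y, PR 79.95 falls between score 38 (PR 71.6) and 40 (PR 83.0).
Interpolate: 38 + (79.95 − 71.6)/(83.0 − 71.6) × (40 − 38) = 39.5

39.5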